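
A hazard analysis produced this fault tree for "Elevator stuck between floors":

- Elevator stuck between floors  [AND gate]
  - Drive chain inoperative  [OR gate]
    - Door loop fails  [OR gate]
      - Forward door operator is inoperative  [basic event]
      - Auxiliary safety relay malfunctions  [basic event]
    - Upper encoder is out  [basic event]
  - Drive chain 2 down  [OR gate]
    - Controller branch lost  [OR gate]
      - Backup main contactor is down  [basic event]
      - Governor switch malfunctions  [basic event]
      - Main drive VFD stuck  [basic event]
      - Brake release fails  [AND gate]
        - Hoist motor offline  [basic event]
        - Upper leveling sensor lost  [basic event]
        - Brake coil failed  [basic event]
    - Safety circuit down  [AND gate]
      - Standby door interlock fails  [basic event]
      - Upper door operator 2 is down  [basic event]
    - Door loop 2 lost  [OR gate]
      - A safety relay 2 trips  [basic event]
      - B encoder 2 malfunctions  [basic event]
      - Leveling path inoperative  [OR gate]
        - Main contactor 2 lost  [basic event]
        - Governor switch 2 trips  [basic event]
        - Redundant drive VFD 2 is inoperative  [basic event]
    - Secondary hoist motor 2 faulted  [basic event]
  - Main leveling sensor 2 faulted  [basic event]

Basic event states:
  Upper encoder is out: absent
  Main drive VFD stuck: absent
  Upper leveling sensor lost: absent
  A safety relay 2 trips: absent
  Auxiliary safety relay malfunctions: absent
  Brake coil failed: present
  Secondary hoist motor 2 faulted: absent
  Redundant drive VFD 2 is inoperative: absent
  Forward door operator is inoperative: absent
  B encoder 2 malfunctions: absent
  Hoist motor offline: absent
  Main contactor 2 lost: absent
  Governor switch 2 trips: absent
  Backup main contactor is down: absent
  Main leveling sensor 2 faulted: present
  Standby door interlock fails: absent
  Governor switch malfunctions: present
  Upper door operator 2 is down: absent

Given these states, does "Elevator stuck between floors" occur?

No

Door loop fails [OR]: Forward door operator is inoperative=not, Auxiliary safety relay malfunctions=not → no input occurs → does not occur.
Drive chain inoperative [OR]: Door loop fails=not, Upper encoder is out=not → no input occurs → does not occur.
Brake release fails [AND]: Hoist motor offline=not, Upper leveling sensor lost=not, Brake coil failed=occurs → not all inputs occur → does not occur.
Controller branch lost [OR]: Backup main contactor is down=not, Governor switch malfunctions=occurs, Main drive VFD stuck=not, Brake release fails=not → at least one input occurs → occurs.
Safety circuit down [AND]: Standby door interlock fails=not, Upper door operator 2 is down=not → not all inputs occur → does not occur.
Leveling path inoperative [OR]: Main contactor 2 lost=not, Governor switch 2 trips=not, Redundant drive VFD 2 is inoperative=not → no input occurs → does not occur.
Door loop 2 lost [OR]: A safety relay 2 trips=not, B encoder 2 malfunctions=not, Leveling path inoperative=not → no input occurs → does not occur.
Drive chain 2 down [OR]: Controller branch lost=occurs, Safety circuit down=not, Door loop 2 lost=not, Secondary hoist motor 2 faulted=not → at least one input occurs → occurs.
Elevator stuck between floors [AND]: Drive chain inoperative=not, Drive chain 2 down=occurs, Main leveling sensor 2 faulted=occurs → not all inputs occur → does not occur.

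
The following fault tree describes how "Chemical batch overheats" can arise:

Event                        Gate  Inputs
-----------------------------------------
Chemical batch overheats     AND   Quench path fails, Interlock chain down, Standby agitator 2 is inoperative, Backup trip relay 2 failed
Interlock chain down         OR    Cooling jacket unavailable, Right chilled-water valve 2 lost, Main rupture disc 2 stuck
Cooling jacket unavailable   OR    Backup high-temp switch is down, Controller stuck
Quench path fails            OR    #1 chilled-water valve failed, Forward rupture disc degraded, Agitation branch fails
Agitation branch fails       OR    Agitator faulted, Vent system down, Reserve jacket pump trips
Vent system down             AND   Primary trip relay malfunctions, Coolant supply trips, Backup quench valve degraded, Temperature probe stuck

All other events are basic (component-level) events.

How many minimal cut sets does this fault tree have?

20

Vent system down [AND]: one cut set from each child combined → 1 × 1 × 1 × 1 = 1 cut set(s).
Agitation branch fails [OR]: union of children's cut sets → 3 cut set(s).
Quench path fails [OR]: union of children's cut sets → 5 cut set(s).
Cooling jacket unavailable [OR]: union of children's cut sets → 2 cut set(s).
Interlock chain down [OR]: union of children's cut sets → 4 cut set(s).
Chemical batch overheats [AND]: one cut set from each child combined → 5 × 4 × 1 × 1 = 20 cut set(s).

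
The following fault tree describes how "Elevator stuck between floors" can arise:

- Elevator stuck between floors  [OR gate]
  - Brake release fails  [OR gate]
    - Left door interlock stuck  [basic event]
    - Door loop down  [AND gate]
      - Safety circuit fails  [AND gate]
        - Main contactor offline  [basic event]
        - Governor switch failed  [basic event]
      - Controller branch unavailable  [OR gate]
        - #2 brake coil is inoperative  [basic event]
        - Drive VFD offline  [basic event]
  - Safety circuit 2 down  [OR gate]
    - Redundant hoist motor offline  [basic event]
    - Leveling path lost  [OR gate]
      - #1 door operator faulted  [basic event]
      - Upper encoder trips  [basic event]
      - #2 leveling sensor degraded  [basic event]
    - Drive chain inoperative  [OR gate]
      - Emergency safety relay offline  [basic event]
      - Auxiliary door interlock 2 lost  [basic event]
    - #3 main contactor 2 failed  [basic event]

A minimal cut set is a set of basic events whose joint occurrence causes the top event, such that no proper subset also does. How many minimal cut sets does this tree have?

Safety circuit fails [AND]: one cut set from each child combined → 1 × 1 = 1 cut set(s).
Controller branch unavailable [OR]: union of children's cut sets → 2 cut set(s).
Door loop down [AND]: one cut set from each child combined → 1 × 2 = 2 cut set(s).
Brake release fails [OR]: union of children's cut sets → 3 cut set(s).
Leveling path lost [OR]: union of children's cut sets → 3 cut set(s).
Drive chain inoperative [OR]: union of children's cut sets → 2 cut set(s).
Safety circuit 2 down [OR]: union of children's cut sets → 7 cut set(s).
Elevator stuck between floors [OR]: union of children's cut sets → 10 cut set(s).
Minimal cut sets: {Left door interlock stuck}; {#2 brake coil is inoperative, Governor switch failed, Main contactor offline}; {Drive VFD offline, Governor switch failed, Main contactor offline}; {Redundant hoist motor offline}; {#1 door operator faulted}; {Upper encoder trips}; {#2 leveling sensor degraded}; {Emergency safety relay offline}; {Auxiliary door interlock 2 lost}; {#3 main contactor 2 failed}.

10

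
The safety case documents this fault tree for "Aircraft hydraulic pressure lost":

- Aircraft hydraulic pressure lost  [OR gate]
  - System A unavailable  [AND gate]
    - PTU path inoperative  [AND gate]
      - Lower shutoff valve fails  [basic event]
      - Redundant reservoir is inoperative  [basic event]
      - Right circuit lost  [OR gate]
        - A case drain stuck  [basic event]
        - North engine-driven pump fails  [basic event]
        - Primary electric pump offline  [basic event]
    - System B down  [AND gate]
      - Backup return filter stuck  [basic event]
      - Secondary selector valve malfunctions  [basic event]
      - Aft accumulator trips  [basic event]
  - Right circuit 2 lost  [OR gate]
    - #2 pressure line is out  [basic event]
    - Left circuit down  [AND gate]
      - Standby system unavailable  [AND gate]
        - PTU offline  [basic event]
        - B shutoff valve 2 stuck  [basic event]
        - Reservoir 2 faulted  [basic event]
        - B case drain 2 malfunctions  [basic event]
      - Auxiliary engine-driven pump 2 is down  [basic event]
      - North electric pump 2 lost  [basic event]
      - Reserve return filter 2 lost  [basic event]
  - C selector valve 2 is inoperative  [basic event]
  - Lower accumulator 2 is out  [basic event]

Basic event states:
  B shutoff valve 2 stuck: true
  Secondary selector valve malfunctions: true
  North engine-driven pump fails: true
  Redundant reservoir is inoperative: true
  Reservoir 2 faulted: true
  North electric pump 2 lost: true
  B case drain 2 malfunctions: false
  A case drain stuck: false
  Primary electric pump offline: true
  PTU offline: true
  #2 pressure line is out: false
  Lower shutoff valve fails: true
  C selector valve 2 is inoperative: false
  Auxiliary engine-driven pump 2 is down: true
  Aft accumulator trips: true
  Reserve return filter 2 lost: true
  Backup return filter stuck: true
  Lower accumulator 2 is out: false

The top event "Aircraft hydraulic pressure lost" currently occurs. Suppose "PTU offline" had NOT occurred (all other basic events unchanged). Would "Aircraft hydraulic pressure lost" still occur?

Yes

Counterfactual: set "PTU offline" to not occurred.
Right circuit lost [OR]: A case drain stuck=not, North engine-driven pump fails=occurs, Primary electric pump offline=occurs → at least one input occurs → occurs.
PTU path inoperative [AND]: Lower shutoff valve fails=occurs, Redundant reservoir is inoperative=occurs, Right circuit lost=occurs → all inputs occur → occurs.
System B down [AND]: Backup return filter stuck=occurs, Secondary selector valve malfunctions=occurs, Aft accumulator trips=occurs → all inputs occur → occurs.
System A unavailable [AND]: PTU path inoperative=occurs, System B down=occurs → all inputs occur → occurs.
Standby system unavailable [AND]: PTU offline=not, B shutoff valve 2 stuck=occurs, Reservoir 2 faulted=occurs, B case drain 2 malfunctions=not → not all inputs occur → does not occur.
Left circuit down [AND]: Standby system unavailable=not, Auxiliary engine-driven pump 2 is down=occurs, North electric pump 2 lost=occurs, Reserve return filter 2 lost=occurs → not all inputs occur → does not occur.
Right circuit 2 lost [OR]: #2 pressure line is out=not, Left circuit down=not → no input occurs → does not occur.
Aircraft hydraulic pressure lost [OR]: System A unavailable=occurs, Right circuit 2 lost=not, C selector valve 2 is inoperative=not, Lower accumulator 2 is out=not → at least one input occurs → occurs.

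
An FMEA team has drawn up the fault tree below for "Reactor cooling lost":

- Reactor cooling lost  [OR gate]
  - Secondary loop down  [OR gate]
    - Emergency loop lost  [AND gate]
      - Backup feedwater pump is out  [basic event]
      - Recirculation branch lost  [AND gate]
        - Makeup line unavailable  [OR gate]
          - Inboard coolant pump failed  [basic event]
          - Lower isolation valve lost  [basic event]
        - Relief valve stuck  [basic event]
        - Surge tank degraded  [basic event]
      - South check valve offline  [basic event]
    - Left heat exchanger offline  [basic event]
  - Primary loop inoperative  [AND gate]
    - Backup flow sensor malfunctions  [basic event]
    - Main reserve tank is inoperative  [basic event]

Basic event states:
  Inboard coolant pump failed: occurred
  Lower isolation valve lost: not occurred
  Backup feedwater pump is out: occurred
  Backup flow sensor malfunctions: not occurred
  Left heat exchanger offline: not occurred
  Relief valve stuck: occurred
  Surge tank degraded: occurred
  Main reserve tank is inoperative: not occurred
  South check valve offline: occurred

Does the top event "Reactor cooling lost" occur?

Makeup line unavailable [OR]: Inboard coolant pump failed=occurs, Lower isolation valve lost=not → at least one input occurs → occurs.
Recirculation branch lost [AND]: Makeup line unavailable=occurs, Relief valve stuck=occurs, Surge tank degraded=occurs → all inputs occur → occurs.
Emergency loop lost [AND]: Backup feedwater pump is out=occurs, Recirculation branch lost=occurs, South check valve offline=occurs → all inputs occur → occurs.
Secondary loop down [OR]: Emergency loop lost=occurs, Left heat exchanger offline=not → at least one input occurs → occurs.
Primary loop inoperative [AND]: Backup flow sensor malfunctions=not, Main reserve tank is inoperative=not → not all inputs occur → does not occur.
Reactor cooling lost [OR]: Secondary loop down=occurs, Primary loop inoperative=not → at least one input occurs → occurs.

Yes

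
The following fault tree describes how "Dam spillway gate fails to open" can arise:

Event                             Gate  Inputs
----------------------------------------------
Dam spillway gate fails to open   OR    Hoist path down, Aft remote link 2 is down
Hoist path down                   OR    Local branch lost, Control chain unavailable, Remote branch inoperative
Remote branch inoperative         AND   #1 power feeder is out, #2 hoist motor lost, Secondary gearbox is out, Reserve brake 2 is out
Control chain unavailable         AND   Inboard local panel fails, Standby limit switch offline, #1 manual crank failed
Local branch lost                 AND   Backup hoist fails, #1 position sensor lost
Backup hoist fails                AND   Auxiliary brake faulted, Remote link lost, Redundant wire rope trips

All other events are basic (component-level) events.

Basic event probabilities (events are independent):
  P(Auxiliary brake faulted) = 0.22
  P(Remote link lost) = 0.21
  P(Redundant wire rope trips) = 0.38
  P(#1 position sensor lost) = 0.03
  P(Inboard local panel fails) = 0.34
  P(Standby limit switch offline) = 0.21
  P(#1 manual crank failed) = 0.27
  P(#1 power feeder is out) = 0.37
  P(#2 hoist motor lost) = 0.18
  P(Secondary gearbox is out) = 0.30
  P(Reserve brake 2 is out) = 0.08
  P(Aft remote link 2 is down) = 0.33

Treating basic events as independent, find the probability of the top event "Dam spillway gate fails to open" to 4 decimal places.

P(Backup hoist fails) [AND] = 0.22 × 0.21 × 0.38 = 0.017556
P(Local branch lost) [AND] = 0.017556 × 0.03 = 0.000527
P(Control chain unavailable) [AND] = 0.34 × 0.21 × 0.27 = 0.019278
P(Remote branch inoperative) [AND] = 0.37 × 0.18 × 0.30 × 0.08 = 0.001598
P(Hoist path down) [OR] = 1 − (1−0.000527) × (1−0.019278) × (1−0.001598) = 0.021361
P(Dam spillway gate fails to open) [OR] = 1 − (1−0.021361) × (1−0.33) = 0.344312
Rounded to 4 decimal places: P(Dam spillway gate fails to open) ≈ 0.3443.

0.3443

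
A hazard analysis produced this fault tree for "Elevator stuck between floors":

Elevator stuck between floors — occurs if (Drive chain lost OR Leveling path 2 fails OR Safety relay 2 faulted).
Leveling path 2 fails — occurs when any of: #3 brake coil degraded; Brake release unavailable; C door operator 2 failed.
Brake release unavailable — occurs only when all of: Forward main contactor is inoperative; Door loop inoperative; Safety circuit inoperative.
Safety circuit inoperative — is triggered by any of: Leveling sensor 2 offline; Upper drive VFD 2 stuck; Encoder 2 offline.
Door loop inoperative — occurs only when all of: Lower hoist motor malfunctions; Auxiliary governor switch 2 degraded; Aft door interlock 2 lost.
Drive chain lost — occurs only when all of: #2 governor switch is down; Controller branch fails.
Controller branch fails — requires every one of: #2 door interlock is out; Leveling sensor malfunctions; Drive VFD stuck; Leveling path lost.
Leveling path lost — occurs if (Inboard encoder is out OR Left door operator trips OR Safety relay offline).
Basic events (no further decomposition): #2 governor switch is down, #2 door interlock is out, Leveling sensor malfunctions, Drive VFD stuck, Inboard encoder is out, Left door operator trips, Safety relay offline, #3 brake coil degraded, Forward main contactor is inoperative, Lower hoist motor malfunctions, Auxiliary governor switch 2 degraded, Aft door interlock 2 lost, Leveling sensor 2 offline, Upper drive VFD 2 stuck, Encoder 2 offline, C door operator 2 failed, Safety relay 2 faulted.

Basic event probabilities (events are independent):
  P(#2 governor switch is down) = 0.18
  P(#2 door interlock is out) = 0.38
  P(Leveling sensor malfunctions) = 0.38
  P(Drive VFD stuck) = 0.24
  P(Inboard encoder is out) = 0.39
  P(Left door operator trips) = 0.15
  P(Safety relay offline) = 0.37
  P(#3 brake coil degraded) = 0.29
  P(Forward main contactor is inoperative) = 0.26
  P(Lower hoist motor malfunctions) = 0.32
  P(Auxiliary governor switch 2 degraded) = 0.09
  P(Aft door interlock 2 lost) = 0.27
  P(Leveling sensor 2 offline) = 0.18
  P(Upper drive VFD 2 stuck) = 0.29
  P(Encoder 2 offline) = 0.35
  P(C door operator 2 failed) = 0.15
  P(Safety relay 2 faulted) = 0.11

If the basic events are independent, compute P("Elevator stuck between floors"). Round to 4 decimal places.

0.4658

P(Leveling path lost) [OR] = 1 − (1−0.39) × (1−0.15) × (1−0.37) = 0.673345
P(Controller branch fails) [AND] = 0.38 × 0.38 × 0.24 × 0.673345 = 0.023335
P(Drive chain lost) [AND] = 0.18 × 0.023335 = 0.004200
P(Door loop inoperative) [AND] = 0.32 × 0.09 × 0.27 = 0.007776
P(Safety circuit inoperative) [OR] = 1 − (1−0.18) × (1−0.29) × (1−0.35) = 0.621570
P(Brake release unavailable) [AND] = 0.26 × 0.007776 × 0.621570 = 0.001257
P(Leveling path 2 fails) [OR] = 1 − (1−0.29) × (1−0.001257) × (1−0.15) = 0.397259
P(Elevator stuck between floors) [OR] = 1 − (1−0.004200) × (1−0.397259) × (1−0.11) = 0.465814
Rounded to 4 decimal places: P(Elevator stuck between floors) ≈ 0.4658.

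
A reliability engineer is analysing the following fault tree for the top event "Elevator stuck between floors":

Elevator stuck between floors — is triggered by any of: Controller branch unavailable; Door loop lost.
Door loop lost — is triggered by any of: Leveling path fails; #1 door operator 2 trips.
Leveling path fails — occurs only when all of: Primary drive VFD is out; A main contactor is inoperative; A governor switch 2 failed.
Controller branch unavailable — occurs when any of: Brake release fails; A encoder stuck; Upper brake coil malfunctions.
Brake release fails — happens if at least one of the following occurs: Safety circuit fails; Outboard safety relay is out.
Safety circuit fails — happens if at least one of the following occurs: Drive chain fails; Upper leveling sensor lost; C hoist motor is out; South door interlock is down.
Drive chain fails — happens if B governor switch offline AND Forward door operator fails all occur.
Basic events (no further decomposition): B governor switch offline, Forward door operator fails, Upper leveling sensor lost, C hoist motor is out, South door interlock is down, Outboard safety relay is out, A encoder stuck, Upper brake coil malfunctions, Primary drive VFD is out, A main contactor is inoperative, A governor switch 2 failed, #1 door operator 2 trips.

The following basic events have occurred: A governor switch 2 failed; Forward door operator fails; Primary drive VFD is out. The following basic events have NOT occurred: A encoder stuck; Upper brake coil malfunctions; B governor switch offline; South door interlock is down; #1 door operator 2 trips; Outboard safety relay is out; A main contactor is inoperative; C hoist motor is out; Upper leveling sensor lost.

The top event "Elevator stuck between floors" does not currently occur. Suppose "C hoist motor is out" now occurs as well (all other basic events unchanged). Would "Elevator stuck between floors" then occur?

Counterfactual: set "C hoist motor is out" to occurred.
Drive chain fails [AND]: B governor switch offline=not, Forward door operator fails=occurs → not all inputs occur → does not occur.
Safety circuit fails [OR]: Drive chain fails=not, Upper leveling sensor lost=not, C hoist motor is out=occurs, South door interlock is down=not → at least one input occurs → occurs.
Brake release fails [OR]: Safety circuit fails=occurs, Outboard safety relay is out=not → at least one input occurs → occurs.
Controller branch unavailable [OR]: Brake release fails=occurs, A encoder stuck=not, Upper brake coil malfunctions=not → at least one input occurs → occurs.
Leveling path fails [AND]: Primary drive VFD is out=occurs, A main contactor is inoperative=not, A governor switch 2 failed=occurs → not all inputs occur → does not occur.
Door loop lost [OR]: Leveling path fails=not, #1 door operator 2 trips=not → no input occurs → does not occur.
Elevator stuck between floors [OR]: Controller branch unavailable=occurs, Door loop lost=not → at least one input occurs → occurs.

Yes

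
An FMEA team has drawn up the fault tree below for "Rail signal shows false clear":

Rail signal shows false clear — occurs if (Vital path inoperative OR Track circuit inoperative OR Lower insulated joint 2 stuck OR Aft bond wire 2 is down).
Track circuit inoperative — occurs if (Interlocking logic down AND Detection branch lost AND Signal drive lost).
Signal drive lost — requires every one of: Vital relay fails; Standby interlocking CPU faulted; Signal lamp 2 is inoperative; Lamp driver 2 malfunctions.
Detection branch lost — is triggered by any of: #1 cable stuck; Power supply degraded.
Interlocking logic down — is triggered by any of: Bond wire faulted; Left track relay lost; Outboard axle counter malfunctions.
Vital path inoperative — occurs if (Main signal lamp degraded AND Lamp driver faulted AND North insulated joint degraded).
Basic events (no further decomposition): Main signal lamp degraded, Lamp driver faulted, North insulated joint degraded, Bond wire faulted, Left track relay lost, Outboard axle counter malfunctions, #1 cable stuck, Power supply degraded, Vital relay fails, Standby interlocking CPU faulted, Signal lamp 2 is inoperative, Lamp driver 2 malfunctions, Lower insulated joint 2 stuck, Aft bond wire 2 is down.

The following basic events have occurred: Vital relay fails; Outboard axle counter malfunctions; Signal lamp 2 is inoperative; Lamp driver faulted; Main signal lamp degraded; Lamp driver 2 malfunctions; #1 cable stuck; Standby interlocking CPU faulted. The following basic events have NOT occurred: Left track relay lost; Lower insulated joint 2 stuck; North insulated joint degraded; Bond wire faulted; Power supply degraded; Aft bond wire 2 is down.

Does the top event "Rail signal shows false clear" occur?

Vital path inoperative [AND]: Main signal lamp degraded=occurs, Lamp driver faulted=occurs, North insulated joint degraded=not → not all inputs occur → does not occur.
Interlocking logic down [OR]: Bond wire faulted=not, Left track relay lost=not, Outboard axle counter malfunctions=occurs → at least one input occurs → occurs.
Detection branch lost [OR]: #1 cable stuck=occurs, Power supply degraded=not → at least one input occurs → occurs.
Signal drive lost [AND]: Vital relay fails=occurs, Standby interlocking CPU faulted=occurs, Signal lamp 2 is inoperative=occurs, Lamp driver 2 malfunctions=occurs → all inputs occur → occurs.
Track circuit inoperative [AND]: Interlocking logic down=occurs, Detection branch lost=occurs, Signal drive lost=occurs → all inputs occur → occurs.
Rail signal shows false clear [OR]: Vital path inoperative=not, Track circuit inoperative=occurs, Lower insulated joint 2 stuck=not, Aft bond wire 2 is down=not → at least one input occurs → occurs.

Yes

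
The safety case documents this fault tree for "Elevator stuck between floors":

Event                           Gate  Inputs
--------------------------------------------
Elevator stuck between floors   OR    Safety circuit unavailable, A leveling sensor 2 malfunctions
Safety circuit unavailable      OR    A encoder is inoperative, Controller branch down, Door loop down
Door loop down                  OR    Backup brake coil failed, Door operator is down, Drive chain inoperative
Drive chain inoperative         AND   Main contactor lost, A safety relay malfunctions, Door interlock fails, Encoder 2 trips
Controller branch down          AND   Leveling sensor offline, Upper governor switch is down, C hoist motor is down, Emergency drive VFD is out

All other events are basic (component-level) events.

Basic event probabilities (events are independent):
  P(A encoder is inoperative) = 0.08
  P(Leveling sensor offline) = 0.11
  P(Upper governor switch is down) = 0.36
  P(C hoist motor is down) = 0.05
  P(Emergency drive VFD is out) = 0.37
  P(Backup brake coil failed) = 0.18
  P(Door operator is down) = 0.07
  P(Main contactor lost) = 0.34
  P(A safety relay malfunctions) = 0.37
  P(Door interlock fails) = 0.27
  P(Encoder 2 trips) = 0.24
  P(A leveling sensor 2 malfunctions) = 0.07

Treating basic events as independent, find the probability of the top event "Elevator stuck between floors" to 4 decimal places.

0.3533

P(Controller branch down) [AND] = 0.11 × 0.36 × 0.05 × 0.37 = 0.000733
P(Drive chain inoperative) [AND] = 0.34 × 0.37 × 0.27 × 0.24 = 0.008152
P(Door loop down) [OR] = 1 − (1−0.18) × (1−0.07) × (1−0.008152) = 0.243617
P(Safety circuit unavailable) [OR] = 1 − (1−0.08) × (1−0.000733) × (1−0.243617) = 0.304638
P(Elevator stuck between floors) [OR] = 1 − (1−0.304638) × (1−0.07) = 0.353313
Rounded to 4 decimal places: P(Elevator stuck between floors) ≈ 0.3533.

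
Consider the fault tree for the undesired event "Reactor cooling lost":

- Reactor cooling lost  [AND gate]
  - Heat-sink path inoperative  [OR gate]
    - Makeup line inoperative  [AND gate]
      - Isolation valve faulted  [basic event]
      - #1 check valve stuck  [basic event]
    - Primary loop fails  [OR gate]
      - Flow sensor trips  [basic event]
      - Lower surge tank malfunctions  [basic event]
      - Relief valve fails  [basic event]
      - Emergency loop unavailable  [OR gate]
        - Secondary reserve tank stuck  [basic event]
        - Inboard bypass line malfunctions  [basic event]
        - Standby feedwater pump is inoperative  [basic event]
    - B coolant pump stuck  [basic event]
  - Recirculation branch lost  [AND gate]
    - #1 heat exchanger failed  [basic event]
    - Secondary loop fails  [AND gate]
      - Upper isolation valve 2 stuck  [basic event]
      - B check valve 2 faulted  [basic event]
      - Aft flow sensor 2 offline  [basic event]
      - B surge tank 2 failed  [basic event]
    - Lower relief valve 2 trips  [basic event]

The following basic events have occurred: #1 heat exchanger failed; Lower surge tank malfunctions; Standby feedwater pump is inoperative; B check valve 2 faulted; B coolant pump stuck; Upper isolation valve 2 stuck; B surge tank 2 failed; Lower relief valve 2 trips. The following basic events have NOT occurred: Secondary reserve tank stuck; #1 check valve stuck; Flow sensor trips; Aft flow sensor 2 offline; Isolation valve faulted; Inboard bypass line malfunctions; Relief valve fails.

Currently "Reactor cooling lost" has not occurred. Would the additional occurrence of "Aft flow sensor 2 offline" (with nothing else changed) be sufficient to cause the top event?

Counterfactual: set "Aft flow sensor 2 offline" to occurred.
Makeup line inoperative [AND]: Isolation valve faulted=not, #1 check valve stuck=not → not all inputs occur → does not occur.
Emergency loop unavailable [OR]: Secondary reserve tank stuck=not, Inboard bypass line malfunctions=not, Standby feedwater pump is inoperative=occurs → at least one input occurs → occurs.
Primary loop fails [OR]: Flow sensor trips=not, Lower surge tank malfunctions=occurs, Relief valve fails=not, Emergency loop unavailable=occurs → at least one input occurs → occurs.
Heat-sink path inoperative [OR]: Makeup line inoperative=not, Primary loop fails=occurs, B coolant pump stuck=occurs → at least one input occurs → occurs.
Secondary loop fails [AND]: Upper isolation valve 2 stuck=occurs, B check valve 2 faulted=occurs, Aft flow sensor 2 offline=occurs, B surge tank 2 failed=occurs → all inputs occur → occurs.
Recirculation branch lost [AND]: #1 heat exchanger failed=occurs, Secondary loop fails=occurs, Lower relief valve 2 trips=occurs → all inputs occur → occurs.
Reactor cooling lost [AND]: Heat-sink path inoperative=occurs, Recirculation branch lost=occurs → all inputs occur → occurs.

Yes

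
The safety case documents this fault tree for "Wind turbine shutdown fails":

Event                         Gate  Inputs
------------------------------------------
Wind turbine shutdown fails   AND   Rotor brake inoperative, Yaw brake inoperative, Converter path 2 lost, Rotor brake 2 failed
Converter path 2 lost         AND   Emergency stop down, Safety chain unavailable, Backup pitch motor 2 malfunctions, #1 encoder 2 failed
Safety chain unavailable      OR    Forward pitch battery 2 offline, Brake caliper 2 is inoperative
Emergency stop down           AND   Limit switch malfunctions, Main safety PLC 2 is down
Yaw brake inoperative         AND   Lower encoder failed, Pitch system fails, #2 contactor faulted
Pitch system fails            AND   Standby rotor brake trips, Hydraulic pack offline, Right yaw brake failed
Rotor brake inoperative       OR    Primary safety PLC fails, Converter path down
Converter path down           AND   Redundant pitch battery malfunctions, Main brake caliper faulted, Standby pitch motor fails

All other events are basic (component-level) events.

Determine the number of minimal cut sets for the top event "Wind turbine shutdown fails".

4

Converter path down [AND]: one cut set from each child combined → 1 × 1 × 1 = 1 cut set(s).
Rotor brake inoperative [OR]: union of children's cut sets → 2 cut set(s).
Pitch system fails [AND]: one cut set from each child combined → 1 × 1 × 1 = 1 cut set(s).
Yaw brake inoperative [AND]: one cut set from each child combined → 1 × 1 × 1 = 1 cut set(s).
Emergency stop down [AND]: one cut set from each child combined → 1 × 1 = 1 cut set(s).
Safety chain unavailable [OR]: union of children's cut sets → 2 cut set(s).
Converter path 2 lost [AND]: one cut set from each child combined → 1 × 2 × 1 × 1 = 2 cut set(s).
Wind turbine shutdown fails [AND]: one cut set from each child combined → 2 × 1 × 2 × 1 = 4 cut set(s).
Minimal cut sets: {#1 encoder 2 failed, #2 contactor faulted, Backup pitch motor 2 malfunctions, Forward pitch battery 2 offline, Hydraulic pack offline, Limit switch malfunctions, Lower encoder failed, Main safety PLC 2 is down, Primary safety PLC fails, Right yaw brake failed, Rotor brake 2 failed, Standby rotor brake trips}; {#1 encoder 2 failed, #2 contactor faulted, Backup pitch motor 2 malfunctions, Brake caliper 2 is inoperative, Hydraulic pack offline, Limit switch malfunctions, Lower encoder failed, Main safety PLC 2 is down, Primary safety PLC fails, Right yaw brake failed, Rotor brake 2 failed, Standby rotor brake trips}; {#1 encoder 2 failed, #2 contactor faulted, Backup pitch motor 2 malfunctions, Forward pitch battery 2 offline, Hydraulic pack offline, Limit switch malfunctions, Lower encoder failed, Main brake caliper faulted, Main safety PLC 2 is down, Redundant pitch battery malfunctions, Right yaw brake failed, Rotor brake 2 failed, Standby pitch motor fails, Standby rotor brake trips}; {#1 encoder 2 failed, #2 contactor faulted, Backup pitch motor 2 malfunctions, Brake caliper 2 is inoperative, Hydraulic pack offline, Limit switch malfunctions, Lower encoder failed, Main brake caliper faulted, Main safety PLC 2 is down, Redundant pitch battery malfunctions, Right yaw brake failed, Rotor brake 2 failed, Standby pitch motor fails, Standby rotor brake trips}.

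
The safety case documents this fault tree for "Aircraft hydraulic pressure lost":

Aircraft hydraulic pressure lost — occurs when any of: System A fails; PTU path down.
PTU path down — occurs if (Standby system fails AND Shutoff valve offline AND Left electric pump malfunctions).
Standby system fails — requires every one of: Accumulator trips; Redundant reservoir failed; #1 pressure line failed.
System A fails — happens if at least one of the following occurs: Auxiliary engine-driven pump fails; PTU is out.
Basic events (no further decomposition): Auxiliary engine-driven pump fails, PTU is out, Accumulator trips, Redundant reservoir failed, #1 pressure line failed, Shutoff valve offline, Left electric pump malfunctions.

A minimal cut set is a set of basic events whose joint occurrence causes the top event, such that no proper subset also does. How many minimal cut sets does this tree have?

3

System A fails [OR]: union of children's cut sets → 2 cut set(s).
Standby system fails [AND]: one cut set from each child combined → 1 × 1 × 1 = 1 cut set(s).
PTU path down [AND]: one cut set from each child combined → 1 × 1 × 1 = 1 cut set(s).
Aircraft hydraulic pressure lost [OR]: union of children's cut sets → 3 cut set(s).
Minimal cut sets: {Auxiliary engine-driven pump fails}; {PTU is out}; {#1 pressure line failed, Accumulator trips, Left electric pump malfunctions, Redundant reservoir failed, Shutoff valve offline}.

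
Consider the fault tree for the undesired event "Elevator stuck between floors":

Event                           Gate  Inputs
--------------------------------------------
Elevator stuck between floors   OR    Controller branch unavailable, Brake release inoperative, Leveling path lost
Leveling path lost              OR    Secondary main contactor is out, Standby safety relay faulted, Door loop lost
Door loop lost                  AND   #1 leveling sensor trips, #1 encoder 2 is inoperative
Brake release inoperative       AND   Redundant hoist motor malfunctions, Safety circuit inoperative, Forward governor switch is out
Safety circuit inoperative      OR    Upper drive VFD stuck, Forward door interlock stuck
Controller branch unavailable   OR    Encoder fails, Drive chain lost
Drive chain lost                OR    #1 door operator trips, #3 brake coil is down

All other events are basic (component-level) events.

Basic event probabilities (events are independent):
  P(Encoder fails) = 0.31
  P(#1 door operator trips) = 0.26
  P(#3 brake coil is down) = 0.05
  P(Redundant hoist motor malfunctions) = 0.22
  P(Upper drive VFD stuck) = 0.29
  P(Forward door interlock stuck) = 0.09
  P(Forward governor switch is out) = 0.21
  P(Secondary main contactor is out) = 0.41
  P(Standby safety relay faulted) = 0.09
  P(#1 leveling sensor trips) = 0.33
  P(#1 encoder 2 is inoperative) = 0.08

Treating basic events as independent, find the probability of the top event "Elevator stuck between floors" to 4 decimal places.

P(Drive chain lost) [OR] = 1 − (1−0.26) × (1−0.05) = 0.297000
P(Controller branch unavailable) [OR] = 1 − (1−0.31) × (1−0.297000) = 0.514930
P(Safety circuit inoperative) [OR] = 1 − (1−0.29) × (1−0.09) = 0.353900
P(Brake release inoperative) [AND] = 0.22 × 0.353900 × 0.21 = 0.016350
P(Door loop lost) [AND] = 0.33 × 0.08 = 0.026400
P(Leveling path lost) [OR] = 1 − (1−0.41) × (1−0.09) × (1−0.026400) = 0.477274
P(Elevator stuck between floors) [OR] = 1 − (1−0.514930) × (1−0.016350) × (1−0.477274) = 0.750587
Rounded to 4 decimal places: P(Elevator stuck between floors) ≈ 0.7506.

0.7506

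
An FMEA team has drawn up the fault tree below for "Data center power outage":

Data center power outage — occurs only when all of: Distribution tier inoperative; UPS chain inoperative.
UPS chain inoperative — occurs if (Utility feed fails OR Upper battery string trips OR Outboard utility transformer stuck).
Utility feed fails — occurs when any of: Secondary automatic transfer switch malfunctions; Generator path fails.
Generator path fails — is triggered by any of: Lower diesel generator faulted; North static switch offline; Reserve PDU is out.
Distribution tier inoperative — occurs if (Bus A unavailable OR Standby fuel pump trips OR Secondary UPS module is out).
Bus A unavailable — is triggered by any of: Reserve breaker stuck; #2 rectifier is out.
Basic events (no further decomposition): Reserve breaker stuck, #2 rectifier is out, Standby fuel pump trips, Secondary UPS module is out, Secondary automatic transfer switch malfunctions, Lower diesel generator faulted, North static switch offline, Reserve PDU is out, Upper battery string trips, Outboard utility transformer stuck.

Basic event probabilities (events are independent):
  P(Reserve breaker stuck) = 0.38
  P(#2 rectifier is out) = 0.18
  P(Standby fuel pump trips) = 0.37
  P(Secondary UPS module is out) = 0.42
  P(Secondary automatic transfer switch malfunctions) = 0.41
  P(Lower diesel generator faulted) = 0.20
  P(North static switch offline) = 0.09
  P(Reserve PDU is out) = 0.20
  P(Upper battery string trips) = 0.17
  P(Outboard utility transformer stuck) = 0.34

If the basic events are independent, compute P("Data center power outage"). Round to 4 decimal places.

0.6610

P(Bus A unavailable) [OR] = 1 − (1−0.38) × (1−0.18) = 0.491600
P(Distribution tier inoperative) [OR] = 1 − (1−0.491600) × (1−0.37) × (1−0.42) = 0.814231
P(Generator path fails) [OR] = 1 − (1−0.20) × (1−0.09) × (1−0.20) = 0.417600
P(Utility feed fails) [OR] = 1 − (1−0.41) × (1−0.417600) = 0.656384
P(UPS chain inoperative) [OR] = 1 − (1−0.656384) × (1−0.17) × (1−0.34) = 0.811767
P(Data center power outage) [AND] = 0.814231 × 0.811767 = 0.660966
Rounded to 4 decimal places: P(Data center power outage) ≈ 0.6610.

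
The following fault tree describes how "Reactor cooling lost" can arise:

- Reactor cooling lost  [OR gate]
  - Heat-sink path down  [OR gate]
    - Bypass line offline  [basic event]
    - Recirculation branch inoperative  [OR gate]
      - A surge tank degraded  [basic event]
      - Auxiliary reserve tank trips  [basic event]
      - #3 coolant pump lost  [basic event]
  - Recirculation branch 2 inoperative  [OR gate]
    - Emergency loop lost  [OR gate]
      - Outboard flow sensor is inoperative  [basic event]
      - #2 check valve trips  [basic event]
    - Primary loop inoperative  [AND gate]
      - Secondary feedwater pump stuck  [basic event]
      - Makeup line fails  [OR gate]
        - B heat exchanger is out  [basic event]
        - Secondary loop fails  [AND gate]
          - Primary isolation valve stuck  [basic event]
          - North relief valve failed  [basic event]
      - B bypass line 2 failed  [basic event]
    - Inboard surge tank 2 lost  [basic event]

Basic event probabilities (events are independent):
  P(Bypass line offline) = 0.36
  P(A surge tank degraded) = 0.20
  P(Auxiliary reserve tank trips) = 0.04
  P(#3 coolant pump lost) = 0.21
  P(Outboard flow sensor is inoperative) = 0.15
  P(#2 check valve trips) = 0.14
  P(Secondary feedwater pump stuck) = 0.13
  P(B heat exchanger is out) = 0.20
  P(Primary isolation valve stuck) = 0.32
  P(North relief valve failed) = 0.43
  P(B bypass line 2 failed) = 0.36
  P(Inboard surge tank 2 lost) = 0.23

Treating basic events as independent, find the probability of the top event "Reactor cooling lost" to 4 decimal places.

0.7846

P(Recirculation branch inoperative) [OR] = 1 − (1−0.20) × (1−0.04) × (1−0.21) = 0.393280
P(Heat-sink path down) [OR] = 1 − (1−0.36) × (1−0.393280) = 0.611699
P(Emergency loop lost) [OR] = 1 − (1−0.15) × (1−0.14) = 0.269000
P(Secondary loop fails) [AND] = 0.32 × 0.43 = 0.137600
P(Makeup line fails) [OR] = 1 − (1−0.20) × (1−0.137600) = 0.310080
P(Primary loop inoperative) [AND] = 0.13 × 0.310080 × 0.36 = 0.014512
P(Recirculation branch 2 inoperative) [OR] = 1 − (1−0.269000) × (1−0.014512) × (1−0.23) = 0.445298
P(Reactor cooling lost) [OR] = 1 − (1−0.611699) × (1−0.445298) = 0.784609
Rounded to 4 decimal places: P(Reactor cooling lost) ≈ 0.7846.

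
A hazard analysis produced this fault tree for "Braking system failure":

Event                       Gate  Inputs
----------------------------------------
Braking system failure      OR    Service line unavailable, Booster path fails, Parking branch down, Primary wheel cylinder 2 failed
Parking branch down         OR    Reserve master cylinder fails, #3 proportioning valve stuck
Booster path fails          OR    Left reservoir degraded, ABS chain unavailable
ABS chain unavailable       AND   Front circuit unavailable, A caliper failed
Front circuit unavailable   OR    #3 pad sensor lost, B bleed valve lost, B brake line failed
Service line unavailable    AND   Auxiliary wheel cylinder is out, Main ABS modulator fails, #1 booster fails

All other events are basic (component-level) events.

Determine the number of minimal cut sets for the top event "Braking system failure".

8

Service line unavailable [AND]: one cut set from each child combined → 1 × 1 × 1 = 1 cut set(s).
Front circuit unavailable [OR]: union of children's cut sets → 3 cut set(s).
ABS chain unavailable [AND]: one cut set from each child combined → 3 × 1 = 3 cut set(s).
Booster path fails [OR]: union of children's cut sets → 4 cut set(s).
Parking branch down [OR]: union of children's cut sets → 2 cut set(s).
Braking system failure [OR]: union of children's cut sets → 8 cut set(s).
Minimal cut sets: {#1 booster fails, Auxiliary wheel cylinder is out, Main ABS modulator fails}; {Left reservoir degraded}; {#3 pad sensor lost, A caliper failed}; {A caliper failed, B bleed valve lost}; {A caliper failed, B brake line failed}; {Reserve master cylinder fails}; {#3 proportioning valve stuck}; {Primary wheel cylinder 2 failed}.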